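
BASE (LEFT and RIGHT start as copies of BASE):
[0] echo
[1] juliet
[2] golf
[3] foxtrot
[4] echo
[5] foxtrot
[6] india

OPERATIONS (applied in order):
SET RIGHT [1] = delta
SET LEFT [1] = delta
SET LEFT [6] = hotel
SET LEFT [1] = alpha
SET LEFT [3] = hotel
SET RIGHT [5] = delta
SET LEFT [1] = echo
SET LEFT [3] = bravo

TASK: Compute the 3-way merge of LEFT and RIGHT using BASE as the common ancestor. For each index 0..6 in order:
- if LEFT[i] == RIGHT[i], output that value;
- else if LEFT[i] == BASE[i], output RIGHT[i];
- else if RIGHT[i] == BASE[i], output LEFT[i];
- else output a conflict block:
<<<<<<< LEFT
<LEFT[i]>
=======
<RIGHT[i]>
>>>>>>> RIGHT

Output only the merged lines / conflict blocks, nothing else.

Final LEFT:  [echo, echo, golf, bravo, echo, foxtrot, hotel]
Final RIGHT: [echo, delta, golf, foxtrot, echo, delta, india]
i=0: L=echo R=echo -> agree -> echo
i=1: BASE=juliet L=echo R=delta all differ -> CONFLICT
i=2: L=golf R=golf -> agree -> golf
i=3: L=bravo, R=foxtrot=BASE -> take LEFT -> bravo
i=4: L=echo R=echo -> agree -> echo
i=5: L=foxtrot=BASE, R=delta -> take RIGHT -> delta
i=6: L=hotel, R=india=BASE -> take LEFT -> hotel

Answer: echo
<<<<<<< LEFT
echo
=======
delta
>>>>>>> RIGHT
golf
bravo
echo
delta
hotel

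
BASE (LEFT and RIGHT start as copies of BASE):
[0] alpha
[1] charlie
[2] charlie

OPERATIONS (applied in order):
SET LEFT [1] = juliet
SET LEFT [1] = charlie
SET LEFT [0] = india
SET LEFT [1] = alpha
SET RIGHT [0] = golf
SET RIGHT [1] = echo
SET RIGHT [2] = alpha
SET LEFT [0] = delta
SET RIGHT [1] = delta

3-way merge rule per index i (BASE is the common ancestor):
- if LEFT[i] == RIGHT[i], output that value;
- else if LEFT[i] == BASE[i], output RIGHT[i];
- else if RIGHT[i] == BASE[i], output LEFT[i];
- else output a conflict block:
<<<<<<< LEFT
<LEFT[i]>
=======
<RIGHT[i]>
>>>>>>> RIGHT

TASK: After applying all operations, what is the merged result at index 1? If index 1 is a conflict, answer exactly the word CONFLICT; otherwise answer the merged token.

Final LEFT:  [delta, alpha, charlie]
Final RIGHT: [golf, delta, alpha]
i=0: BASE=alpha L=delta R=golf all differ -> CONFLICT
i=1: BASE=charlie L=alpha R=delta all differ -> CONFLICT
i=2: L=charlie=BASE, R=alpha -> take RIGHT -> alpha
Index 1 -> CONFLICT

Answer: CONFLICT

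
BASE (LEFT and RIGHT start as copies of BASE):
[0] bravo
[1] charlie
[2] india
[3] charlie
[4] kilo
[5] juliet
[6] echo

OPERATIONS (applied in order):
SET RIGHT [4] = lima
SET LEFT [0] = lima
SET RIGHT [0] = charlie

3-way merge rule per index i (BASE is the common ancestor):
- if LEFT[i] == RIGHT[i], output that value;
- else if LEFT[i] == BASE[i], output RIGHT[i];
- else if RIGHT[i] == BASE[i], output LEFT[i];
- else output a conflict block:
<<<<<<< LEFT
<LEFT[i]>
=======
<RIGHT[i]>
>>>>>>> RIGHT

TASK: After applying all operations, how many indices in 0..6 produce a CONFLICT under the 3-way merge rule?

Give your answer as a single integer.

Final LEFT:  [lima, charlie, india, charlie, kilo, juliet, echo]
Final RIGHT: [charlie, charlie, india, charlie, lima, juliet, echo]
i=0: BASE=bravo L=lima R=charlie all differ -> CONFLICT
i=1: L=charlie R=charlie -> agree -> charlie
i=2: L=india R=india -> agree -> india
i=3: L=charlie R=charlie -> agree -> charlie
i=4: L=kilo=BASE, R=lima -> take RIGHT -> lima
i=5: L=juliet R=juliet -> agree -> juliet
i=6: L=echo R=echo -> agree -> echo
Conflict count: 1

Answer: 1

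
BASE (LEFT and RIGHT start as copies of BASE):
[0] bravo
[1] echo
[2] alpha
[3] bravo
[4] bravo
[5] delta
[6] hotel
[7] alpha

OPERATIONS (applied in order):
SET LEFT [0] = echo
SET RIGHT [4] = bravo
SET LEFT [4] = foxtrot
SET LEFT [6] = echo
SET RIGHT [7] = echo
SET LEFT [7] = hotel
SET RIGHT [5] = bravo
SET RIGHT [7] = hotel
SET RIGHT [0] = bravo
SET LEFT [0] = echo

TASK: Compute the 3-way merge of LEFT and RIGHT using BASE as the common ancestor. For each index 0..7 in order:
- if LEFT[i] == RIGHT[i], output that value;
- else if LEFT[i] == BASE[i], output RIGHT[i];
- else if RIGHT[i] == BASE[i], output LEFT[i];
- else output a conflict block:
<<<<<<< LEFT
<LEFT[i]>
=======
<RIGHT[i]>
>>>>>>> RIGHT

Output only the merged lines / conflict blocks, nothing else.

Answer: echo
echo
alpha
bravo
foxtrot
bravo
echo
hotel

Derivation:
Final LEFT:  [echo, echo, alpha, bravo, foxtrot, delta, echo, hotel]
Final RIGHT: [bravo, echo, alpha, bravo, bravo, bravo, hotel, hotel]
i=0: L=echo, R=bravo=BASE -> take LEFT -> echo
i=1: L=echo R=echo -> agree -> echo
i=2: L=alpha R=alpha -> agree -> alpha
i=3: L=bravo R=bravo -> agree -> bravo
i=4: L=foxtrot, R=bravo=BASE -> take LEFT -> foxtrot
i=5: L=delta=BASE, R=bravo -> take RIGHT -> bravo
i=6: L=echo, R=hotel=BASE -> take LEFT -> echo
i=7: L=hotel R=hotel -> agree -> hotel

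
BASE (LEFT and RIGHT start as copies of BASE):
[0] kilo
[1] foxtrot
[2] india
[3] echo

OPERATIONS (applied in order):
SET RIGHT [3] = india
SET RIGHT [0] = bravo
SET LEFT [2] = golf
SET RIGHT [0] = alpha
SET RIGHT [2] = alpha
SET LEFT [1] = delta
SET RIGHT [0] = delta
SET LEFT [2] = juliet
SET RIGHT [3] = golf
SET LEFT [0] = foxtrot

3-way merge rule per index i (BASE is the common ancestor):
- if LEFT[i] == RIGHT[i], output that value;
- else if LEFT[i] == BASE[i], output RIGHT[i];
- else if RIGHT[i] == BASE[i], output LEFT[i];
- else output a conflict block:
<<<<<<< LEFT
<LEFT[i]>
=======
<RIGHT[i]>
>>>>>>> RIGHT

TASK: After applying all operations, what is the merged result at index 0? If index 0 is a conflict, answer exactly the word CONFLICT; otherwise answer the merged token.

Final LEFT:  [foxtrot, delta, juliet, echo]
Final RIGHT: [delta, foxtrot, alpha, golf]
i=0: BASE=kilo L=foxtrot R=delta all differ -> CONFLICT
i=1: L=delta, R=foxtrot=BASE -> take LEFT -> delta
i=2: BASE=india L=juliet R=alpha all differ -> CONFLICT
i=3: L=echo=BASE, R=golf -> take RIGHT -> golf
Index 0 -> CONFLICT

Answer: CONFLICT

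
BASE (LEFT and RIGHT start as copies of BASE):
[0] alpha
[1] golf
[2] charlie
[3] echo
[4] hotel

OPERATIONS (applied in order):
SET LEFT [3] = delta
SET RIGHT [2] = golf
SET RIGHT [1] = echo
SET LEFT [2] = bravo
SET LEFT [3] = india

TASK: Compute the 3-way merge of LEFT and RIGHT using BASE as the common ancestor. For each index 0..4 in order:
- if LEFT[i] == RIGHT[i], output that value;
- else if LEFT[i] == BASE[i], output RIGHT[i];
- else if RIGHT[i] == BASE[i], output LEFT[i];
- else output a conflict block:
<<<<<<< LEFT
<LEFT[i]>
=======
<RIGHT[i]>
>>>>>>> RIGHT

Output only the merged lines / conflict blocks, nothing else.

Final LEFT:  [alpha, golf, bravo, india, hotel]
Final RIGHT: [alpha, echo, golf, echo, hotel]
i=0: L=alpha R=alpha -> agree -> alpha
i=1: L=golf=BASE, R=echo -> take RIGHT -> echo
i=2: BASE=charlie L=bravo R=golf all differ -> CONFLICT
i=3: L=india, R=echo=BASE -> take LEFT -> india
i=4: L=hotel R=hotel -> agree -> hotel

Answer: alpha
echo
<<<<<<< LEFT
bravo
=======
golf
>>>>>>> RIGHT
india
hotel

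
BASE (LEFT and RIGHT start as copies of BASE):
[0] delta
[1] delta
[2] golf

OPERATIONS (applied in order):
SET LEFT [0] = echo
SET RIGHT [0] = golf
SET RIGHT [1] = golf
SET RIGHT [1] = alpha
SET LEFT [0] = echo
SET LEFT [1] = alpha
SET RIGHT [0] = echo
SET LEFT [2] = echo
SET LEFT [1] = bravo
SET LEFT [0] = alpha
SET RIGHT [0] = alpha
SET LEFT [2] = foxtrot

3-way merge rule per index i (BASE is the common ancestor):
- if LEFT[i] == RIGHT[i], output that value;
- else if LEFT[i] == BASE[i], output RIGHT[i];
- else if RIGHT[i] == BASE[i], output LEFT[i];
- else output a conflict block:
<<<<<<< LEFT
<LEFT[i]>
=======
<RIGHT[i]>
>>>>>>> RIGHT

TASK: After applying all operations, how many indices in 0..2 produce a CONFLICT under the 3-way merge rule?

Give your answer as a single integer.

Answer: 1

Derivation:
Final LEFT:  [alpha, bravo, foxtrot]
Final RIGHT: [alpha, alpha, golf]
i=0: L=alpha R=alpha -> agree -> alpha
i=1: BASE=delta L=bravo R=alpha all differ -> CONFLICT
i=2: L=foxtrot, R=golf=BASE -> take LEFT -> foxtrot
Conflict count: 1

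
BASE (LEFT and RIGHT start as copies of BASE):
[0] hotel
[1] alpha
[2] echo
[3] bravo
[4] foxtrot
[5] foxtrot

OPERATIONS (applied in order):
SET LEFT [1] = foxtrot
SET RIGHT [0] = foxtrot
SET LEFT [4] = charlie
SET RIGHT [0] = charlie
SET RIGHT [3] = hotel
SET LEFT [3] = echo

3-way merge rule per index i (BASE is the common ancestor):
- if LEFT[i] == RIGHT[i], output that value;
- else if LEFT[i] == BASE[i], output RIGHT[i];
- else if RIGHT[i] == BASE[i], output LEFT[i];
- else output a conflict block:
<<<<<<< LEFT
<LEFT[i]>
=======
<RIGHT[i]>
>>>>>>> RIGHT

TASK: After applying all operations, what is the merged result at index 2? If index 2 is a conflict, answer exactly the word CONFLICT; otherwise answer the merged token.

Answer: echo

Derivation:
Final LEFT:  [hotel, foxtrot, echo, echo, charlie, foxtrot]
Final RIGHT: [charlie, alpha, echo, hotel, foxtrot, foxtrot]
i=0: L=hotel=BASE, R=charlie -> take RIGHT -> charlie
i=1: L=foxtrot, R=alpha=BASE -> take LEFT -> foxtrot
i=2: L=echo R=echo -> agree -> echo
i=3: BASE=bravo L=echo R=hotel all differ -> CONFLICT
i=4: L=charlie, R=foxtrot=BASE -> take LEFT -> charlie
i=5: L=foxtrot R=foxtrot -> agree -> foxtrot
Index 2 -> echo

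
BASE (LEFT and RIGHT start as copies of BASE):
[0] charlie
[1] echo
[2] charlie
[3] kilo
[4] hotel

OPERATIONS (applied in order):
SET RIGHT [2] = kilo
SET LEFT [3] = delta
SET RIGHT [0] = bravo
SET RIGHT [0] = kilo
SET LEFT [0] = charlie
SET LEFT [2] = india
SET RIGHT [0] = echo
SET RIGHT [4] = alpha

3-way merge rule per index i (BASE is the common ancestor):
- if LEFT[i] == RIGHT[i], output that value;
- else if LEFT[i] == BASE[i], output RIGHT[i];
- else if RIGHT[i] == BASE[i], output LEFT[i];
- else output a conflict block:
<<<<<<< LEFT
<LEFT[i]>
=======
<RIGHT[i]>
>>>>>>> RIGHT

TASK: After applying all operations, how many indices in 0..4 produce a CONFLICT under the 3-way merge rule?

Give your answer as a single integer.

Answer: 1

Derivation:
Final LEFT:  [charlie, echo, india, delta, hotel]
Final RIGHT: [echo, echo, kilo, kilo, alpha]
i=0: L=charlie=BASE, R=echo -> take RIGHT -> echo
i=1: L=echo R=echo -> agree -> echo
i=2: BASE=charlie L=india R=kilo all differ -> CONFLICT
i=3: L=delta, R=kilo=BASE -> take LEFT -> delta
i=4: L=hotel=BASE, R=alpha -> take RIGHT -> alpha
Conflict count: 1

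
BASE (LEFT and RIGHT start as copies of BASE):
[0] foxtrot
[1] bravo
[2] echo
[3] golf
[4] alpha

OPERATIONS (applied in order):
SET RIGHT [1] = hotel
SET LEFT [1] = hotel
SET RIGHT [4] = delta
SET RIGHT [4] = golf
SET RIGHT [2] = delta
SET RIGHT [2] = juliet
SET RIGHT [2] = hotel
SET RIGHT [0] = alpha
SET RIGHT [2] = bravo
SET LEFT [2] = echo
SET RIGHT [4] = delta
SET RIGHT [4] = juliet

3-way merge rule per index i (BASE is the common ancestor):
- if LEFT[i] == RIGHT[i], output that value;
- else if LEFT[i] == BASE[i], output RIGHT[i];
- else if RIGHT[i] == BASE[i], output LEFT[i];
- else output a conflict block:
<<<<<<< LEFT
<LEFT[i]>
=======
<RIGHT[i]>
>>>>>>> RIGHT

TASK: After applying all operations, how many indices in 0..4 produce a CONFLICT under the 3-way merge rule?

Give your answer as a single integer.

Final LEFT:  [foxtrot, hotel, echo, golf, alpha]
Final RIGHT: [alpha, hotel, bravo, golf, juliet]
i=0: L=foxtrot=BASE, R=alpha -> take RIGHT -> alpha
i=1: L=hotel R=hotel -> agree -> hotel
i=2: L=echo=BASE, R=bravo -> take RIGHT -> bravo
i=3: L=golf R=golf -> agree -> golf
i=4: L=alpha=BASE, R=juliet -> take RIGHT -> juliet
Conflict count: 0

Answer: 0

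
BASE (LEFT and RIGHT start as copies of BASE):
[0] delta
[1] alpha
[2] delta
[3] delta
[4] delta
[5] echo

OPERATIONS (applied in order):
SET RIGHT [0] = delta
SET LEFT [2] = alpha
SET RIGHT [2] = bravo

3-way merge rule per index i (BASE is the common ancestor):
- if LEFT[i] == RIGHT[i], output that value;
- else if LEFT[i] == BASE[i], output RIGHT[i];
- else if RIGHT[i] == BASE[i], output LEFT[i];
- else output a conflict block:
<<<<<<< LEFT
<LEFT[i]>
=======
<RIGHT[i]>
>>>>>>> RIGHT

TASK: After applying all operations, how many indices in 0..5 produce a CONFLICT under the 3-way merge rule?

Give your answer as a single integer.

Final LEFT:  [delta, alpha, alpha, delta, delta, echo]
Final RIGHT: [delta, alpha, bravo, delta, delta, echo]
i=0: L=delta R=delta -> agree -> delta
i=1: L=alpha R=alpha -> agree -> alpha
i=2: BASE=delta L=alpha R=bravo all differ -> CONFLICT
i=3: L=delta R=delta -> agree -> delta
i=4: L=delta R=delta -> agree -> delta
i=5: L=echo R=echo -> agree -> echo
Conflict count: 1

Answer: 1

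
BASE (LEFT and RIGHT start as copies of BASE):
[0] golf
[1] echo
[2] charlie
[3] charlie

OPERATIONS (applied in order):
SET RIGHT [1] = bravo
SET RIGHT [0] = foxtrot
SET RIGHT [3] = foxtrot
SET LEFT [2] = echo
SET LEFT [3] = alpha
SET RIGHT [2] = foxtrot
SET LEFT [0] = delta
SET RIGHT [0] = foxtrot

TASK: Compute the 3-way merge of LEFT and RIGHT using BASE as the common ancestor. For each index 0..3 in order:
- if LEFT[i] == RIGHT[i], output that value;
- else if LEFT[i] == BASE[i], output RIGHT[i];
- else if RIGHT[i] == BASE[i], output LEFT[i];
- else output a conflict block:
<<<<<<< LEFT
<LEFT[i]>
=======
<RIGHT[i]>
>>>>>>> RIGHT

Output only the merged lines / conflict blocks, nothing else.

Final LEFT:  [delta, echo, echo, alpha]
Final RIGHT: [foxtrot, bravo, foxtrot, foxtrot]
i=0: BASE=golf L=delta R=foxtrot all differ -> CONFLICT
i=1: L=echo=BASE, R=bravo -> take RIGHT -> bravo
i=2: BASE=charlie L=echo R=foxtrot all differ -> CONFLICT
i=3: BASE=charlie L=alpha R=foxtrot all differ -> CONFLICT

Answer: <<<<<<< LEFT
delta
=======
foxtrot
>>>>>>> RIGHT
bravo
<<<<<<< LEFT
echo
=======
foxtrot
>>>>>>> RIGHT
<<<<<<< LEFT
alpha
=======
foxtrot
>>>>>>> RIGHT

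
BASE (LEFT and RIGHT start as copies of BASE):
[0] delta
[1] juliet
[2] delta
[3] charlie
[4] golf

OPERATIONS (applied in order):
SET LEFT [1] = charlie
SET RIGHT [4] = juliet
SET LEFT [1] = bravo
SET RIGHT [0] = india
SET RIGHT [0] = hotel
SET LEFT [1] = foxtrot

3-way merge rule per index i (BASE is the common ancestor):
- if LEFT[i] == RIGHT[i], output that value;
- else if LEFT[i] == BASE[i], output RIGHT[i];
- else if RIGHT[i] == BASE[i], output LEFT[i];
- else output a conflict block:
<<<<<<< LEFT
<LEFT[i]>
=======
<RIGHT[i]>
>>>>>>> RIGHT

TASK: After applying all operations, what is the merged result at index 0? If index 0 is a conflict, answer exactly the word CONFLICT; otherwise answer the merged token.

Answer: hotel

Derivation:
Final LEFT:  [delta, foxtrot, delta, charlie, golf]
Final RIGHT: [hotel, juliet, delta, charlie, juliet]
i=0: L=delta=BASE, R=hotel -> take RIGHT -> hotel
i=1: L=foxtrot, R=juliet=BASE -> take LEFT -> foxtrot
i=2: L=delta R=delta -> agree -> delta
i=3: L=charlie R=charlie -> agree -> charlie
i=4: L=golf=BASE, R=juliet -> take RIGHT -> juliet
Index 0 -> hotel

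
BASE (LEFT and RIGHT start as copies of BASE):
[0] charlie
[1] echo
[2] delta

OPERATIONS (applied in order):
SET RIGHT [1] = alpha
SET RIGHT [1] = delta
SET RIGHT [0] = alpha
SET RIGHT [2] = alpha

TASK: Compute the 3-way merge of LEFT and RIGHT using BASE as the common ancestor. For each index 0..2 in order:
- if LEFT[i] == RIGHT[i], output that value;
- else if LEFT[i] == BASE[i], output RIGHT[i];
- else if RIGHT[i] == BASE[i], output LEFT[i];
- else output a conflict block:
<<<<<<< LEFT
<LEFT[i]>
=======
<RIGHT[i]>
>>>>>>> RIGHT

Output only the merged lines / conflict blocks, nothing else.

Final LEFT:  [charlie, echo, delta]
Final RIGHT: [alpha, delta, alpha]
i=0: L=charlie=BASE, R=alpha -> take RIGHT -> alpha
i=1: L=echo=BASE, R=delta -> take RIGHT -> delta
i=2: L=delta=BASE, R=alpha -> take RIGHT -> alpha

Answer: alpha
delta
alpha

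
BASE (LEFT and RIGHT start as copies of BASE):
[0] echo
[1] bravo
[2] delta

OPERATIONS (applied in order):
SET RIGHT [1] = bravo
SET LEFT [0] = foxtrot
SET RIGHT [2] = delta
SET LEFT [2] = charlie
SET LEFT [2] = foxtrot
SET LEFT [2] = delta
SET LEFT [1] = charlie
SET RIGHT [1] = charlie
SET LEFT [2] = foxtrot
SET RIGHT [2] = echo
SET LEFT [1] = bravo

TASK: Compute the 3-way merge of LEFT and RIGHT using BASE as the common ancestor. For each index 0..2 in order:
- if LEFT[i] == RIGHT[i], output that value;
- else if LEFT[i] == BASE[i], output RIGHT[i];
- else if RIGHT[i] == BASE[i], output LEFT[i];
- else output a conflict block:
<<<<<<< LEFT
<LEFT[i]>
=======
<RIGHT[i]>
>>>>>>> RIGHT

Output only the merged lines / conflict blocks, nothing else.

Answer: foxtrot
charlie
<<<<<<< LEFT
foxtrot
=======
echo
>>>>>>> RIGHT

Derivation:
Final LEFT:  [foxtrot, bravo, foxtrot]
Final RIGHT: [echo, charlie, echo]
i=0: L=foxtrot, R=echo=BASE -> take LEFT -> foxtrot
i=1: L=bravo=BASE, R=charlie -> take RIGHT -> charlie
i=2: BASE=delta L=foxtrot R=echo all differ -> CONFLICT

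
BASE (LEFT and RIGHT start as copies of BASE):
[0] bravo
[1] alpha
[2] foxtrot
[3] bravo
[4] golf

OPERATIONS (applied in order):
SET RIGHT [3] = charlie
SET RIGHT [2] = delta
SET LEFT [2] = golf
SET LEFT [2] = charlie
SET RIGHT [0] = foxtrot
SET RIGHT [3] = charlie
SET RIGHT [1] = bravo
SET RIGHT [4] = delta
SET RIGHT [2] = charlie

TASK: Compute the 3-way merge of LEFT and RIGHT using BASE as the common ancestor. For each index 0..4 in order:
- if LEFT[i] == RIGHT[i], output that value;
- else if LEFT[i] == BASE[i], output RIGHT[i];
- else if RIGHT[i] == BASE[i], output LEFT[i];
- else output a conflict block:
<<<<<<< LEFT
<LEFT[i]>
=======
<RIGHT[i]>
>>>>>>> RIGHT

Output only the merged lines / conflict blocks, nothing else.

Final LEFT:  [bravo, alpha, charlie, bravo, golf]
Final RIGHT: [foxtrot, bravo, charlie, charlie, delta]
i=0: L=bravo=BASE, R=foxtrot -> take RIGHT -> foxtrot
i=1: L=alpha=BASE, R=bravo -> take RIGHT -> bravo
i=2: L=charlie R=charlie -> agree -> charlie
i=3: L=bravo=BASE, R=charlie -> take RIGHT -> charlie
i=4: L=golf=BASE, R=delta -> take RIGHT -> delta

Answer: foxtrot
bravo
charlie
charlie
delta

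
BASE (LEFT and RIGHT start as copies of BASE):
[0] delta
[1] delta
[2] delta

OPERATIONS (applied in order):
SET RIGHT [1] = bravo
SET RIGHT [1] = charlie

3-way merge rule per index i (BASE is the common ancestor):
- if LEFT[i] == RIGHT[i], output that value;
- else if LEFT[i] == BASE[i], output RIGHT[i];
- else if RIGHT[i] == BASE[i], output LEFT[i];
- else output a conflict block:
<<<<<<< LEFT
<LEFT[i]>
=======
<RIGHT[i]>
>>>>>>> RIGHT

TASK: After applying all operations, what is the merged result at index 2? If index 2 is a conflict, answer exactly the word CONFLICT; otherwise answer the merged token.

Answer: delta

Derivation:
Final LEFT:  [delta, delta, delta]
Final RIGHT: [delta, charlie, delta]
i=0: L=delta R=delta -> agree -> delta
i=1: L=delta=BASE, R=charlie -> take RIGHT -> charlie
i=2: L=delta R=delta -> agree -> delta
Index 2 -> delta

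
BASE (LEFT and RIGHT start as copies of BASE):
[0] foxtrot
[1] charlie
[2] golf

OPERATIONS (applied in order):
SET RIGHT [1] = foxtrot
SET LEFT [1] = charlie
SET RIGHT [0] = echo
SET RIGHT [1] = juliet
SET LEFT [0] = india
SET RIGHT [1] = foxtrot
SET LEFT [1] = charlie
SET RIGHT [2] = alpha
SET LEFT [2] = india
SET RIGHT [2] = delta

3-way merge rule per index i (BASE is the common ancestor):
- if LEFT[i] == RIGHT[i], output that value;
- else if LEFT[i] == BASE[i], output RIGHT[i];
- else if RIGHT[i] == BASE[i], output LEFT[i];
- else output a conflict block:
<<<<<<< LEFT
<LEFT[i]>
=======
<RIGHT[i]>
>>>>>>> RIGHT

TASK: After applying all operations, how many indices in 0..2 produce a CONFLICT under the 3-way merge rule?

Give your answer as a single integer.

Answer: 2

Derivation:
Final LEFT:  [india, charlie, india]
Final RIGHT: [echo, foxtrot, delta]
i=0: BASE=foxtrot L=india R=echo all differ -> CONFLICT
i=1: L=charlie=BASE, R=foxtrot -> take RIGHT -> foxtrot
i=2: BASE=golf L=india R=delta all differ -> CONFLICT
Conflict count: 2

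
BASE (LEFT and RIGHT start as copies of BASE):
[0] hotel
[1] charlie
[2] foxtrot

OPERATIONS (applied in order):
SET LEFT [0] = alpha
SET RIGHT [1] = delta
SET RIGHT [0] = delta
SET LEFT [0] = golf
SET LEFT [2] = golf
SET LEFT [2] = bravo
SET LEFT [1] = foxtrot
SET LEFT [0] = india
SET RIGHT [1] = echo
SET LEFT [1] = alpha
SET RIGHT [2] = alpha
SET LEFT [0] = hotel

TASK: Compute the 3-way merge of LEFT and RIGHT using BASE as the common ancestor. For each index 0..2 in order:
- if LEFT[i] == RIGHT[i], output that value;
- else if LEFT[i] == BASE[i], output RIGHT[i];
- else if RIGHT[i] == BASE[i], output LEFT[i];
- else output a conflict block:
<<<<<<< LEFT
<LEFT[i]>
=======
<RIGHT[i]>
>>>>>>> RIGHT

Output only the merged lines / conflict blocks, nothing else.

Answer: delta
<<<<<<< LEFT
alpha
=======
echo
>>>>>>> RIGHT
<<<<<<< LEFT
bravo
=======
alpha
>>>>>>> RIGHT

Derivation:
Final LEFT:  [hotel, alpha, bravo]
Final RIGHT: [delta, echo, alpha]
i=0: L=hotel=BASE, R=delta -> take RIGHT -> delta
i=1: BASE=charlie L=alpha R=echo all differ -> CONFLICT
i=2: BASE=foxtrot L=bravo R=alpha all differ -> CONFLICT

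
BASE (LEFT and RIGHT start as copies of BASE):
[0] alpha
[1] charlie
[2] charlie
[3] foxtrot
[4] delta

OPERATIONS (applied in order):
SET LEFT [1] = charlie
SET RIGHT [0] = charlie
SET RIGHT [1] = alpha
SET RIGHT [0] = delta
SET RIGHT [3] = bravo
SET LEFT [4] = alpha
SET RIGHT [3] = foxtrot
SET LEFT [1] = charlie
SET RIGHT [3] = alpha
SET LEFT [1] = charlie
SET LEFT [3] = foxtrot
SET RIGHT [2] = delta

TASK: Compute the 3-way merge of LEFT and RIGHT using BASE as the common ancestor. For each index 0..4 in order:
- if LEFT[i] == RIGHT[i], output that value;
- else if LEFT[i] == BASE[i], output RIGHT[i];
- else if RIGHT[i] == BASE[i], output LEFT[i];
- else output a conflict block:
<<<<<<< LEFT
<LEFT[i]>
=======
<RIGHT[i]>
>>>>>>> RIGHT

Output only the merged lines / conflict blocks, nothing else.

Final LEFT:  [alpha, charlie, charlie, foxtrot, alpha]
Final RIGHT: [delta, alpha, delta, alpha, delta]
i=0: L=alpha=BASE, R=delta -> take RIGHT -> delta
i=1: L=charlie=BASE, R=alpha -> take RIGHT -> alpha
i=2: L=charlie=BASE, R=delta -> take RIGHT -> delta
i=3: L=foxtrot=BASE, R=alpha -> take RIGHT -> alpha
i=4: L=alpha, R=delta=BASE -> take LEFT -> alpha

Answer: delta
alpha
delta
alpha
alpha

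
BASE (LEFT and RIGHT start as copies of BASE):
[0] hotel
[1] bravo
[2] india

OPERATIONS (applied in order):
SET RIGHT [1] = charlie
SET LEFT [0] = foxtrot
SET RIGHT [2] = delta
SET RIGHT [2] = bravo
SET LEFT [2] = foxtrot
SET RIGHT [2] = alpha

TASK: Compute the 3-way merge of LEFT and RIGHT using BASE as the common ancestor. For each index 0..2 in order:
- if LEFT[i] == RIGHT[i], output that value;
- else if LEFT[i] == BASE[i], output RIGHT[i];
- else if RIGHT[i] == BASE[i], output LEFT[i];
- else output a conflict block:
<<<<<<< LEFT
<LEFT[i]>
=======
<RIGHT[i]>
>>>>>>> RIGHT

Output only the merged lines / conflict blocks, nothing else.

Final LEFT:  [foxtrot, bravo, foxtrot]
Final RIGHT: [hotel, charlie, alpha]
i=0: L=foxtrot, R=hotel=BASE -> take LEFT -> foxtrot
i=1: L=bravo=BASE, R=charlie -> take RIGHT -> charlie
i=2: BASE=india L=foxtrot R=alpha all differ -> CONFLICT

Answer: foxtrot
charlie
<<<<<<< LEFT
foxtrot
=======
alpha
>>>>>>> RIGHT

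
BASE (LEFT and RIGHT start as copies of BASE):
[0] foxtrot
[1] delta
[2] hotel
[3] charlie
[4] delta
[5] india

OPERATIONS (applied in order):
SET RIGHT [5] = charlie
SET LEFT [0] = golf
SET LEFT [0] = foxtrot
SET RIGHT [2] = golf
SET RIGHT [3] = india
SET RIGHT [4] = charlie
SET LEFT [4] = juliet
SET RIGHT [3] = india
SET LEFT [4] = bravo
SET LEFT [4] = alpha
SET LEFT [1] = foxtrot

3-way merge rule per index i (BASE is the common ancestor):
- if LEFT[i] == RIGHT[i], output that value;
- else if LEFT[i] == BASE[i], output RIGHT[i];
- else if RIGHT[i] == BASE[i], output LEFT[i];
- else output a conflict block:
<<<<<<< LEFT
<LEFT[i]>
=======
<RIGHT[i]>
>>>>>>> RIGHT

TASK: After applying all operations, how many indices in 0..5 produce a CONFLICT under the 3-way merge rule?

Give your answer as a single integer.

Answer: 1

Derivation:
Final LEFT:  [foxtrot, foxtrot, hotel, charlie, alpha, india]
Final RIGHT: [foxtrot, delta, golf, india, charlie, charlie]
i=0: L=foxtrot R=foxtrot -> agree -> foxtrot
i=1: L=foxtrot, R=delta=BASE -> take LEFT -> foxtrot
i=2: L=hotel=BASE, R=golf -> take RIGHT -> golf
i=3: L=charlie=BASE, R=india -> take RIGHT -> india
i=4: BASE=delta L=alpha R=charlie all differ -> CONFLICT
i=5: L=india=BASE, R=charlie -> take RIGHT -> charlie
Conflict count: 1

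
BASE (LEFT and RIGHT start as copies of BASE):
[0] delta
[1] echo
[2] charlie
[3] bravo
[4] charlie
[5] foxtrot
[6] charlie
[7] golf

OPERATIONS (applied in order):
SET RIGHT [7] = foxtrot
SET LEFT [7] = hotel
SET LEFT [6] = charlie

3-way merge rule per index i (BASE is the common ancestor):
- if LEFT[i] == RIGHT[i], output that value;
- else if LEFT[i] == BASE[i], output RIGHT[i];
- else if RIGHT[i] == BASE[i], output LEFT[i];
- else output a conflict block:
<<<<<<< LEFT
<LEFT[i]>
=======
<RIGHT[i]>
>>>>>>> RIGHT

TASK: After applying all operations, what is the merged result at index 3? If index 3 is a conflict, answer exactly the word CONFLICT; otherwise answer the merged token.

Final LEFT:  [delta, echo, charlie, bravo, charlie, foxtrot, charlie, hotel]
Final RIGHT: [delta, echo, charlie, bravo, charlie, foxtrot, charlie, foxtrot]
i=0: L=delta R=delta -> agree -> delta
i=1: L=echo R=echo -> agree -> echo
i=2: L=charlie R=charlie -> agree -> charlie
i=3: L=bravo R=bravo -> agree -> bravo
i=4: L=charlie R=charlie -> agree -> charlie
i=5: L=foxtrot R=foxtrot -> agree -> foxtrot
i=6: L=charlie R=charlie -> agree -> charlie
i=7: BASE=golf L=hotel R=foxtrot all differ -> CONFLICT
Index 3 -> bravo

Answer: bravo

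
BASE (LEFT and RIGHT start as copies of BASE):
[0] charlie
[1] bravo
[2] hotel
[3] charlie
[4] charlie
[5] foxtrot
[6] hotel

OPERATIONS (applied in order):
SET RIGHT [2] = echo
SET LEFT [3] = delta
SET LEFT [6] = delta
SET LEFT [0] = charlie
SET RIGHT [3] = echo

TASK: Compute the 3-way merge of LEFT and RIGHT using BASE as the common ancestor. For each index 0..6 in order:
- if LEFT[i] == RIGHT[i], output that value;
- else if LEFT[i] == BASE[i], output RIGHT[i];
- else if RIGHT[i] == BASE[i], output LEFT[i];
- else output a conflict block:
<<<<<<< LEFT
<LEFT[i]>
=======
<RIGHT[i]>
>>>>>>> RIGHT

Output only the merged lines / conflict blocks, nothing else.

Answer: charlie
bravo
echo
<<<<<<< LEFT
delta
=======
echo
>>>>>>> RIGHT
charlie
foxtrot
delta

Derivation:
Final LEFT:  [charlie, bravo, hotel, delta, charlie, foxtrot, delta]
Final RIGHT: [charlie, bravo, echo, echo, charlie, foxtrot, hotel]
i=0: L=charlie R=charlie -> agree -> charlie
i=1: L=bravo R=bravo -> agree -> bravo
i=2: L=hotel=BASE, R=echo -> take RIGHT -> echo
i=3: BASE=charlie L=delta R=echo all differ -> CONFLICT
i=4: L=charlie R=charlie -> agree -> charlie
i=5: L=foxtrot R=foxtrot -> agree -> foxtrot
i=6: L=delta, R=hotel=BASE -> take LEFT -> delta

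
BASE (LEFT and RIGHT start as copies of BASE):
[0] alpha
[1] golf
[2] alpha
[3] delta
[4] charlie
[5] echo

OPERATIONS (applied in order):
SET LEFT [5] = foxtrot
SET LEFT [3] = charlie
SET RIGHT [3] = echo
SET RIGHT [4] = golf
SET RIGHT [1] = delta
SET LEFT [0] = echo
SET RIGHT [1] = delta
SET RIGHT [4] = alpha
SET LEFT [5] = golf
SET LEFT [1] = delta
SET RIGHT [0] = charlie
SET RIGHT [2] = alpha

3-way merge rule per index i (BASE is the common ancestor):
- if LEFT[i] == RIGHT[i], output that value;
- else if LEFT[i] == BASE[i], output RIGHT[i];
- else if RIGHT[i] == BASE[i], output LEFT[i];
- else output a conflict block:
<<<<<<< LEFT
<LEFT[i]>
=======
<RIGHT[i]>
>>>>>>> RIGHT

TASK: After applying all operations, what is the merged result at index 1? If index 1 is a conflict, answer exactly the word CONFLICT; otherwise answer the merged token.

Answer: delta

Derivation:
Final LEFT:  [echo, delta, alpha, charlie, charlie, golf]
Final RIGHT: [charlie, delta, alpha, echo, alpha, echo]
i=0: BASE=alpha L=echo R=charlie all differ -> CONFLICT
i=1: L=delta R=delta -> agree -> delta
i=2: L=alpha R=alpha -> agree -> alpha
i=3: BASE=delta L=charlie R=echo all differ -> CONFLICT
i=4: L=charlie=BASE, R=alpha -> take RIGHT -> alpha
i=5: L=golf, R=echo=BASE -> take LEFT -> golf
Index 1 -> delta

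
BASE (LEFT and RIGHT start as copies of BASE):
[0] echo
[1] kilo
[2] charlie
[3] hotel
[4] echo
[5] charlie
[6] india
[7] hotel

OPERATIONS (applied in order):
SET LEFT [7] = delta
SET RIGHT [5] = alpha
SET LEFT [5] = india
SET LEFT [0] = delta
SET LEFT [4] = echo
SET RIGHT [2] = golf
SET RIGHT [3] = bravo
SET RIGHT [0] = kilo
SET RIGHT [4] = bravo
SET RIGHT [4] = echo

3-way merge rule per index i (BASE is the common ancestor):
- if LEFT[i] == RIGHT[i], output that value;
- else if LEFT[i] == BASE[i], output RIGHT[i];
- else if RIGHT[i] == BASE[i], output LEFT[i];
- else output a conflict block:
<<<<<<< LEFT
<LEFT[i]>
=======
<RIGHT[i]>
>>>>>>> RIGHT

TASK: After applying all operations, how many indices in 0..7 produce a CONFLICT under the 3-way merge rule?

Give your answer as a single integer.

Answer: 2

Derivation:
Final LEFT:  [delta, kilo, charlie, hotel, echo, india, india, delta]
Final RIGHT: [kilo, kilo, golf, bravo, echo, alpha, india, hotel]
i=0: BASE=echo L=delta R=kilo all differ -> CONFLICT
i=1: L=kilo R=kilo -> agree -> kilo
i=2: L=charlie=BASE, R=golf -> take RIGHT -> golf
i=3: L=hotel=BASE, R=bravo -> take RIGHT -> bravo
i=4: L=echo R=echo -> agree -> echo
i=5: BASE=charlie L=india R=alpha all differ -> CONFLICT
i=6: L=india R=india -> agree -> india
i=7: L=delta, R=hotel=BASE -> take LEFT -> delta
Conflict count: 2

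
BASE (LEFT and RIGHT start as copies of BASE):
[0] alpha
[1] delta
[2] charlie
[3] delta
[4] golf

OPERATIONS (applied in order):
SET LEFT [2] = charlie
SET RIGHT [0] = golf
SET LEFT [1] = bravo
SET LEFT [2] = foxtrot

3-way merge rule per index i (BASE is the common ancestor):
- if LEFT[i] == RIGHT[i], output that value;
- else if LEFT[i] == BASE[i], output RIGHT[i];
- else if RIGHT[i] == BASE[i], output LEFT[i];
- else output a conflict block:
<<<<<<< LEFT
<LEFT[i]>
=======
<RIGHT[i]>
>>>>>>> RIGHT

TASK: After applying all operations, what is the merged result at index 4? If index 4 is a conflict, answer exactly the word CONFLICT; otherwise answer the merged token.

Answer: golf

Derivation:
Final LEFT:  [alpha, bravo, foxtrot, delta, golf]
Final RIGHT: [golf, delta, charlie, delta, golf]
i=0: L=alpha=BASE, R=golf -> take RIGHT -> golf
i=1: L=bravo, R=delta=BASE -> take LEFT -> bravo
i=2: L=foxtrot, R=charlie=BASE -> take LEFT -> foxtrot
i=3: L=delta R=delta -> agree -> delta
i=4: L=golf R=golf -> agree -> golf
Index 4 -> golf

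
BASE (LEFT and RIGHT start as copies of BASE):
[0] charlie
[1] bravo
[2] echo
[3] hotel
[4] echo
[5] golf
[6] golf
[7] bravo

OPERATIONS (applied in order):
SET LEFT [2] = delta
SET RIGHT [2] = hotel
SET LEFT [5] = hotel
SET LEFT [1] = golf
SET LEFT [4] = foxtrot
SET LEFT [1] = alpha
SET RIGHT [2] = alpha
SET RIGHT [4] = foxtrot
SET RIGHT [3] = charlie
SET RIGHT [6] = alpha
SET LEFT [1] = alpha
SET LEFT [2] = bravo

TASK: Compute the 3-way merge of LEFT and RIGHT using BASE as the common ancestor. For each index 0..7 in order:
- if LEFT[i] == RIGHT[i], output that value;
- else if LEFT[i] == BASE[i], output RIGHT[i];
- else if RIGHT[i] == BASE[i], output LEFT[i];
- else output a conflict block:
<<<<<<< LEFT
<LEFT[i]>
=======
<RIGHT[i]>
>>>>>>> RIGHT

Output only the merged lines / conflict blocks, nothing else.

Final LEFT:  [charlie, alpha, bravo, hotel, foxtrot, hotel, golf, bravo]
Final RIGHT: [charlie, bravo, alpha, charlie, foxtrot, golf, alpha, bravo]
i=0: L=charlie R=charlie -> agree -> charlie
i=1: L=alpha, R=bravo=BASE -> take LEFT -> alpha
i=2: BASE=echo L=bravo R=alpha all differ -> CONFLICT
i=3: L=hotel=BASE, R=charlie -> take RIGHT -> charlie
i=4: L=foxtrot R=foxtrot -> agree -> foxtrot
i=5: L=hotel, R=golf=BASE -> take LEFT -> hotel
i=6: L=golf=BASE, R=alpha -> take RIGHT -> alpha
i=7: L=bravo R=bravo -> agree -> bravo

Answer: charlie
alpha
<<<<<<< LEFT
bravo
=======
alpha
>>>>>>> RIGHT
charlie
foxtrot
hotel
alpha
bravo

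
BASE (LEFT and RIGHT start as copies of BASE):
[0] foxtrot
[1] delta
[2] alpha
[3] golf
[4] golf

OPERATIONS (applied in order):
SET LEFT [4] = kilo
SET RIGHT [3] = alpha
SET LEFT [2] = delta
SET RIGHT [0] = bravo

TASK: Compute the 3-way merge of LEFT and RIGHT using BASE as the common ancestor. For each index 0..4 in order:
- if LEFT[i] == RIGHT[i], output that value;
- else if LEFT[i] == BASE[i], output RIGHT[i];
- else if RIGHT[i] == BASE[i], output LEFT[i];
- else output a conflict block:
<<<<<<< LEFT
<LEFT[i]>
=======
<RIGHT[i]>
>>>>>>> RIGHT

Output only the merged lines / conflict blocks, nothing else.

Final LEFT:  [foxtrot, delta, delta, golf, kilo]
Final RIGHT: [bravo, delta, alpha, alpha, golf]
i=0: L=foxtrot=BASE, R=bravo -> take RIGHT -> bravo
i=1: L=delta R=delta -> agree -> delta
i=2: L=delta, R=alpha=BASE -> take LEFT -> delta
i=3: L=golf=BASE, R=alpha -> take RIGHT -> alpha
i=4: L=kilo, R=golf=BASE -> take LEFT -> kilo

Answer: bravo
delta
delta
alpha
kilo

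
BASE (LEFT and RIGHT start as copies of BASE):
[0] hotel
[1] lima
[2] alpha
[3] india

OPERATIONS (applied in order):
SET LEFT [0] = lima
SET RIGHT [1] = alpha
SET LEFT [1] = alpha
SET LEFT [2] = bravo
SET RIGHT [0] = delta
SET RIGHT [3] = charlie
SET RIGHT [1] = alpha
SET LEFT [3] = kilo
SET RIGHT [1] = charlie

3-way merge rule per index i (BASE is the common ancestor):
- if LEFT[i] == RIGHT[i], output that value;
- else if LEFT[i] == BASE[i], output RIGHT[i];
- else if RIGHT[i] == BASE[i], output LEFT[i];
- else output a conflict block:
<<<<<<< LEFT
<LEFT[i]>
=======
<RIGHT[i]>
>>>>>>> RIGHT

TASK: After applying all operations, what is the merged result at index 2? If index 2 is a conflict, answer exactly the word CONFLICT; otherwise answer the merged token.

Answer: bravo

Derivation:
Final LEFT:  [lima, alpha, bravo, kilo]
Final RIGHT: [delta, charlie, alpha, charlie]
i=0: BASE=hotel L=lima R=delta all differ -> CONFLICT
i=1: BASE=lima L=alpha R=charlie all differ -> CONFLICT
i=2: L=bravo, R=alpha=BASE -> take LEFT -> bravo
i=3: BASE=india L=kilo R=charlie all differ -> CONFLICT
Index 2 -> bravo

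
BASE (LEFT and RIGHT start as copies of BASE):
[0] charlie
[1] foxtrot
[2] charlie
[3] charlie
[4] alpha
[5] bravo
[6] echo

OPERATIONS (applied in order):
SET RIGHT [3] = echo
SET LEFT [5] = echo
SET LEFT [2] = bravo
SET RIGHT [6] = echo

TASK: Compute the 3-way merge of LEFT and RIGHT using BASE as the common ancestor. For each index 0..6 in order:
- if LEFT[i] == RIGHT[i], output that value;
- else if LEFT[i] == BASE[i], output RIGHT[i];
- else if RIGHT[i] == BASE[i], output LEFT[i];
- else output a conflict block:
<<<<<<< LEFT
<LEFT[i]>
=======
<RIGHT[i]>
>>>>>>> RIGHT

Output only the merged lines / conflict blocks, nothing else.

Answer: charlie
foxtrot
bravo
echo
alpha
echo
echo

Derivation:
Final LEFT:  [charlie, foxtrot, bravo, charlie, alpha, echo, echo]
Final RIGHT: [charlie, foxtrot, charlie, echo, alpha, bravo, echo]
i=0: L=charlie R=charlie -> agree -> charlie
i=1: L=foxtrot R=foxtrot -> agree -> foxtrot
i=2: L=bravo, R=charlie=BASE -> take LEFT -> bravo
i=3: L=charlie=BASE, R=echo -> take RIGHT -> echo
i=4: L=alpha R=alpha -> agree -> alpha
i=5: L=echo, R=bravo=BASE -> take LEFT -> echo
i=6: L=echo R=echo -> agree -> echo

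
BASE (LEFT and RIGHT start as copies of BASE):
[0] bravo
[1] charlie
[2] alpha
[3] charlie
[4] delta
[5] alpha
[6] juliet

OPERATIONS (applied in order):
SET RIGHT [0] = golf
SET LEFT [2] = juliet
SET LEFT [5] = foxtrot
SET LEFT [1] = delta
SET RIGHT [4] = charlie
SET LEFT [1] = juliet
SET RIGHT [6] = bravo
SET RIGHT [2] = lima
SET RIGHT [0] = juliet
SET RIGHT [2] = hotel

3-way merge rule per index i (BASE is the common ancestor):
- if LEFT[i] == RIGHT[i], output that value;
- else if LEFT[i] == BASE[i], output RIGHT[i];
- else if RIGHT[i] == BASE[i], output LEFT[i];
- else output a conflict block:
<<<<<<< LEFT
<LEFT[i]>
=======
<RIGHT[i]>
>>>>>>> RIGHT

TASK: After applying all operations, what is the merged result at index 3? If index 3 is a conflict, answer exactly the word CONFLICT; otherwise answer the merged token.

Answer: charlie

Derivation:
Final LEFT:  [bravo, juliet, juliet, charlie, delta, foxtrot, juliet]
Final RIGHT: [juliet, charlie, hotel, charlie, charlie, alpha, bravo]
i=0: L=bravo=BASE, R=juliet -> take RIGHT -> juliet
i=1: L=juliet, R=charlie=BASE -> take LEFT -> juliet
i=2: BASE=alpha L=juliet R=hotel all differ -> CONFLICT
i=3: L=charlie R=charlie -> agree -> charlie
i=4: L=delta=BASE, R=charlie -> take RIGHT -> charlie
i=5: L=foxtrot, R=alpha=BASE -> take LEFT -> foxtrot
i=6: L=juliet=BASE, R=bravo -> take RIGHT -> bravo
Index 3 -> charlie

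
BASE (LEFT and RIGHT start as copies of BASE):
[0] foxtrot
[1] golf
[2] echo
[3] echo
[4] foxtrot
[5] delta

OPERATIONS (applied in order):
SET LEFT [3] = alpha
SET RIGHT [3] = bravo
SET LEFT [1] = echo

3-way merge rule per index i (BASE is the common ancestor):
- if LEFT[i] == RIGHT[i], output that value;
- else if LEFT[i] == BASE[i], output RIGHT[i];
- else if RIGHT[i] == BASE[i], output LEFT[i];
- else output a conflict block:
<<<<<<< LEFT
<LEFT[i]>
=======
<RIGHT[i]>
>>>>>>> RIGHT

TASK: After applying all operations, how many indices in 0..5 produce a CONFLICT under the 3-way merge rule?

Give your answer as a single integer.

Final LEFT:  [foxtrot, echo, echo, alpha, foxtrot, delta]
Final RIGHT: [foxtrot, golf, echo, bravo, foxtrot, delta]
i=0: L=foxtrot R=foxtrot -> agree -> foxtrot
i=1: L=echo, R=golf=BASE -> take LEFT -> echo
i=2: L=echo R=echo -> agree -> echo
i=3: BASE=echo L=alpha R=bravo all differ -> CONFLICT
i=4: L=foxtrot R=foxtrot -> agree -> foxtrot
i=5: L=delta R=delta -> agree -> delta
Conflict count: 1

Answer: 1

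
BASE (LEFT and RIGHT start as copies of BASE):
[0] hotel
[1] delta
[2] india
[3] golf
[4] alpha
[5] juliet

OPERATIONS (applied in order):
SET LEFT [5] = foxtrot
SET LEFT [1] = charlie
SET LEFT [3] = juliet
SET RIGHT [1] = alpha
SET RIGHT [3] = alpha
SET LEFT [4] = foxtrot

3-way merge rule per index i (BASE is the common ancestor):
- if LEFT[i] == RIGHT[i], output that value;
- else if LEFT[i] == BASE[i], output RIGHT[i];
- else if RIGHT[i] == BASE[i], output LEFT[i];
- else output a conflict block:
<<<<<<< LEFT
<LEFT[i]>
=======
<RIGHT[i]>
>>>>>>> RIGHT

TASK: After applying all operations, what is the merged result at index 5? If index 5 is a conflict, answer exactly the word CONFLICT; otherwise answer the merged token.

Final LEFT:  [hotel, charlie, india, juliet, foxtrot, foxtrot]
Final RIGHT: [hotel, alpha, india, alpha, alpha, juliet]
i=0: L=hotel R=hotel -> agree -> hotel
i=1: BASE=delta L=charlie R=alpha all differ -> CONFLICT
i=2: L=india R=india -> agree -> india
i=3: BASE=golf L=juliet R=alpha all differ -> CONFLICT
i=4: L=foxtrot, R=alpha=BASE -> take LEFT -> foxtrot
i=5: L=foxtrot, R=juliet=BASE -> take LEFT -> foxtrot
Index 5 -> foxtrot

Answer: foxtrot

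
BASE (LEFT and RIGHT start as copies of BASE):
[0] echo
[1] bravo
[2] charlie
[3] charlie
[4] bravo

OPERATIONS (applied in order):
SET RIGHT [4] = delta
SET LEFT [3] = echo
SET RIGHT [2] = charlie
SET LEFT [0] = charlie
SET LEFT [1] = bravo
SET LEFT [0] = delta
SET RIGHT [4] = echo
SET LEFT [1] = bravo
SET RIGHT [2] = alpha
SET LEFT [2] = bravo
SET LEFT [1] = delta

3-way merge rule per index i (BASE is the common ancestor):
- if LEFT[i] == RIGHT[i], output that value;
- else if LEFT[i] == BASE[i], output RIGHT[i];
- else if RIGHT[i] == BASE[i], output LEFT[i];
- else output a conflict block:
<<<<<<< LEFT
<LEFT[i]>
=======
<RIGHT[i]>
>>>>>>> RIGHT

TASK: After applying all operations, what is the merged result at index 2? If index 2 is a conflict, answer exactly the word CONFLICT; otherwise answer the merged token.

Final LEFT:  [delta, delta, bravo, echo, bravo]
Final RIGHT: [echo, bravo, alpha, charlie, echo]
i=0: L=delta, R=echo=BASE -> take LEFT -> delta
i=1: L=delta, R=bravo=BASE -> take LEFT -> delta
i=2: BASE=charlie L=bravo R=alpha all differ -> CONFLICT
i=3: L=echo, R=charlie=BASE -> take LEFT -> echo
i=4: L=bravo=BASE, R=echo -> take RIGHT -> echo
Index 2 -> CONFLICT

Answer: CONFLICT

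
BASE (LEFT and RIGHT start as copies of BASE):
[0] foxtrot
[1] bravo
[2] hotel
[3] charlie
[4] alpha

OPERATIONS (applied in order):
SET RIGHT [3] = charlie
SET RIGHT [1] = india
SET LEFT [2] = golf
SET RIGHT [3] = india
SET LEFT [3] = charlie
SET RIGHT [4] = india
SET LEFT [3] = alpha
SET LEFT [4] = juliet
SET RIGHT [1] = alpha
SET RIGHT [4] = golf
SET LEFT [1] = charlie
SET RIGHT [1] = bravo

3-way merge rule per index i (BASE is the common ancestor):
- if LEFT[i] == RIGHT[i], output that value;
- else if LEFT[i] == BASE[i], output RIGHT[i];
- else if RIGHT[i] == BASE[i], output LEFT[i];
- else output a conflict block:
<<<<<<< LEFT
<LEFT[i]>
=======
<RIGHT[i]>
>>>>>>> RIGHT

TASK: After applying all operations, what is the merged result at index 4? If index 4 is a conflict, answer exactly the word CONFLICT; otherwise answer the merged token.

Final LEFT:  [foxtrot, charlie, golf, alpha, juliet]
Final RIGHT: [foxtrot, bravo, hotel, india, golf]
i=0: L=foxtrot R=foxtrot -> agree -> foxtrot
i=1: L=charlie, R=bravo=BASE -> take LEFT -> charlie
i=2: L=golf, R=hotel=BASE -> take LEFT -> golf
i=3: BASE=charlie L=alpha R=india all differ -> CONFLICT
i=4: BASE=alpha L=juliet R=golf all differ -> CONFLICT
Index 4 -> CONFLICT

Answer: CONFLICT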